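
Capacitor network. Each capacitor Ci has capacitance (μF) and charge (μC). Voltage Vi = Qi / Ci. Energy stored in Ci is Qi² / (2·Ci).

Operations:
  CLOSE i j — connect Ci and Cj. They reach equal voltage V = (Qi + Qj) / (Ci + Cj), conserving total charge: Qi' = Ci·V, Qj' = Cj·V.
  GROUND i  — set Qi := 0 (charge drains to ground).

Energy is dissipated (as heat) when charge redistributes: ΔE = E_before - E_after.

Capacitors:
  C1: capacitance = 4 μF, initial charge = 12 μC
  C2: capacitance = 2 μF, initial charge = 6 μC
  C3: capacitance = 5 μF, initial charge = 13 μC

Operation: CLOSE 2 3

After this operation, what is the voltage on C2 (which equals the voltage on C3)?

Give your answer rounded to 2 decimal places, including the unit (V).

Initial: C1(4μF, Q=12μC, V=3.00V), C2(2μF, Q=6μC, V=3.00V), C3(5μF, Q=13μC, V=2.60V)
Op 1: CLOSE 2-3: Q_total=19.00, C_total=7.00, V=2.71; Q2=5.43, Q3=13.57; dissipated=0.114

Answer: 2.71 V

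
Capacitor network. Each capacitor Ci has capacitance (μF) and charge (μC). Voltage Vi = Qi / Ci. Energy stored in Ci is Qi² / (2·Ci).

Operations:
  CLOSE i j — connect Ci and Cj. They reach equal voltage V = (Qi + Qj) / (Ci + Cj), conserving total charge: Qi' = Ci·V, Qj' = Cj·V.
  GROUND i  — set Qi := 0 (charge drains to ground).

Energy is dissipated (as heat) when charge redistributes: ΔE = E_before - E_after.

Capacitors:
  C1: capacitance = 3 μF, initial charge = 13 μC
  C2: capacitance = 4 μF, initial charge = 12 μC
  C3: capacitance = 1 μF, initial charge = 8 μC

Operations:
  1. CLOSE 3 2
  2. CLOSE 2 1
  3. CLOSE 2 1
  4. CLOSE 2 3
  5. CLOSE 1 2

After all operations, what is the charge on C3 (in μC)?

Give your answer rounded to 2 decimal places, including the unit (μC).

Initial: C1(3μF, Q=13μC, V=4.33V), C2(4μF, Q=12μC, V=3.00V), C3(1μF, Q=8μC, V=8.00V)
Op 1: CLOSE 3-2: Q_total=20.00, C_total=5.00, V=4.00; Q3=4.00, Q2=16.00; dissipated=10.000
Op 2: CLOSE 2-1: Q_total=29.00, C_total=7.00, V=4.14; Q2=16.57, Q1=12.43; dissipated=0.095
Op 3: CLOSE 2-1: Q_total=29.00, C_total=7.00, V=4.14; Q2=16.57, Q1=12.43; dissipated=0.000
Op 4: CLOSE 2-3: Q_total=20.57, C_total=5.00, V=4.11; Q2=16.46, Q3=4.11; dissipated=0.008
Op 5: CLOSE 1-2: Q_total=28.89, C_total=7.00, V=4.13; Q1=12.38, Q2=16.51; dissipated=0.001
Final charges: Q1=12.38, Q2=16.51, Q3=4.11

Answer: 4.11 μC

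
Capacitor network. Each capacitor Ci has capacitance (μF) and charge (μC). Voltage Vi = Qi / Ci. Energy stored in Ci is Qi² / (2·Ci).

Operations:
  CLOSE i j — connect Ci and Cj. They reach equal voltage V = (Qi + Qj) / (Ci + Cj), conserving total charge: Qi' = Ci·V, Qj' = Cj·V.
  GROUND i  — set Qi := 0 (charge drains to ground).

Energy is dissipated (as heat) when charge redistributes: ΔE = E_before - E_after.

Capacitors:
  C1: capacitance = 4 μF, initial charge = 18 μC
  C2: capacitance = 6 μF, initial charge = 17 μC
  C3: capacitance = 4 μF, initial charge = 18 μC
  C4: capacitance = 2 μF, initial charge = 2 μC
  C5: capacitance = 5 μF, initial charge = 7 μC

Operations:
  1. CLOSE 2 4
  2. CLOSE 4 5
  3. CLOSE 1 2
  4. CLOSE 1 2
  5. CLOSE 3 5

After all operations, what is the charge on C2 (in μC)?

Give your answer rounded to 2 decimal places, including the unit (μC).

Initial: C1(4μF, Q=18μC, V=4.50V), C2(6μF, Q=17μC, V=2.83V), C3(4μF, Q=18μC, V=4.50V), C4(2μF, Q=2μC, V=1.00V), C5(5μF, Q=7μC, V=1.40V)
Op 1: CLOSE 2-4: Q_total=19.00, C_total=8.00, V=2.38; Q2=14.25, Q4=4.75; dissipated=2.521
Op 2: CLOSE 4-5: Q_total=11.75, C_total=7.00, V=1.68; Q4=3.36, Q5=8.39; dissipated=0.679
Op 3: CLOSE 1-2: Q_total=32.25, C_total=10.00, V=3.23; Q1=12.90, Q2=19.35; dissipated=5.419
Op 4: CLOSE 1-2: Q_total=32.25, C_total=10.00, V=3.23; Q1=12.90, Q2=19.35; dissipated=0.000
Op 5: CLOSE 3-5: Q_total=26.39, C_total=9.00, V=2.93; Q3=11.73, Q5=14.66; dissipated=8.845
Final charges: Q1=12.90, Q2=19.35, Q3=11.73, Q4=3.36, Q5=14.66

Answer: 19.35 μC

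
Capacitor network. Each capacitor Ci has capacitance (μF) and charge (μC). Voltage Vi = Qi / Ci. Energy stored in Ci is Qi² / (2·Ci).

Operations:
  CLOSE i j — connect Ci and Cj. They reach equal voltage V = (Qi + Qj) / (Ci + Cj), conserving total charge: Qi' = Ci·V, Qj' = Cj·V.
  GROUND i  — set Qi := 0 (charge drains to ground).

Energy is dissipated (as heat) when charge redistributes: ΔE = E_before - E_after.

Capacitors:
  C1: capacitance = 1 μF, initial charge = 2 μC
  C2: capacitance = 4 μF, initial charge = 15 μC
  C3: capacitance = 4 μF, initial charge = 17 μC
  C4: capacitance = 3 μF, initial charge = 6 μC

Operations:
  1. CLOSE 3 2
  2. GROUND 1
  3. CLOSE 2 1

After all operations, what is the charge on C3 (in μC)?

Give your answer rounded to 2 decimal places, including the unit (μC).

Initial: C1(1μF, Q=2μC, V=2.00V), C2(4μF, Q=15μC, V=3.75V), C3(4μF, Q=17μC, V=4.25V), C4(3μF, Q=6μC, V=2.00V)
Op 1: CLOSE 3-2: Q_total=32.00, C_total=8.00, V=4.00; Q3=16.00, Q2=16.00; dissipated=0.250
Op 2: GROUND 1: Q1=0; energy lost=2.000
Op 3: CLOSE 2-1: Q_total=16.00, C_total=5.00, V=3.20; Q2=12.80, Q1=3.20; dissipated=6.400
Final charges: Q1=3.20, Q2=12.80, Q3=16.00, Q4=6.00

Answer: 16.00 μC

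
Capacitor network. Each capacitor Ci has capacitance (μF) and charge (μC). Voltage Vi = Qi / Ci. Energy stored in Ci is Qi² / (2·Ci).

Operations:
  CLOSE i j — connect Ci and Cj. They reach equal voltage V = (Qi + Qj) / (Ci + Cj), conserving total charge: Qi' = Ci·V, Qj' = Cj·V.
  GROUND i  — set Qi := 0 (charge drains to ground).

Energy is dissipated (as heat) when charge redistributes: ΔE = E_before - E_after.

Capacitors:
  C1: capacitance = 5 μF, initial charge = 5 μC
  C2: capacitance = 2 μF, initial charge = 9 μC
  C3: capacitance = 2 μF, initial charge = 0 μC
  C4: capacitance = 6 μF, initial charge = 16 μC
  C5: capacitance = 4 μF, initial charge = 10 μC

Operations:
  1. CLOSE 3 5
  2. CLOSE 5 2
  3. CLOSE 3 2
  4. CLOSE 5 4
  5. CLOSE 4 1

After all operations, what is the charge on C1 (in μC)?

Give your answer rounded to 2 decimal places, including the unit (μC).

Answer: 9.48 μC

Derivation:
Initial: C1(5μF, Q=5μC, V=1.00V), C2(2μF, Q=9μC, V=4.50V), C3(2μF, Q=0μC, V=0.00V), C4(6μF, Q=16μC, V=2.67V), C5(4μF, Q=10μC, V=2.50V)
Op 1: CLOSE 3-5: Q_total=10.00, C_total=6.00, V=1.67; Q3=3.33, Q5=6.67; dissipated=4.167
Op 2: CLOSE 5-2: Q_total=15.67, C_total=6.00, V=2.61; Q5=10.44, Q2=5.22; dissipated=5.352
Op 3: CLOSE 3-2: Q_total=8.56, C_total=4.00, V=2.14; Q3=4.28, Q2=4.28; dissipated=0.446
Op 4: CLOSE 5-4: Q_total=26.44, C_total=10.00, V=2.64; Q5=10.58, Q4=15.87; dissipated=0.004
Op 5: CLOSE 4-1: Q_total=20.87, C_total=11.00, V=1.90; Q4=11.38, Q1=9.48; dissipated=3.688
Final charges: Q1=9.48, Q2=4.28, Q3=4.28, Q4=11.38, Q5=10.58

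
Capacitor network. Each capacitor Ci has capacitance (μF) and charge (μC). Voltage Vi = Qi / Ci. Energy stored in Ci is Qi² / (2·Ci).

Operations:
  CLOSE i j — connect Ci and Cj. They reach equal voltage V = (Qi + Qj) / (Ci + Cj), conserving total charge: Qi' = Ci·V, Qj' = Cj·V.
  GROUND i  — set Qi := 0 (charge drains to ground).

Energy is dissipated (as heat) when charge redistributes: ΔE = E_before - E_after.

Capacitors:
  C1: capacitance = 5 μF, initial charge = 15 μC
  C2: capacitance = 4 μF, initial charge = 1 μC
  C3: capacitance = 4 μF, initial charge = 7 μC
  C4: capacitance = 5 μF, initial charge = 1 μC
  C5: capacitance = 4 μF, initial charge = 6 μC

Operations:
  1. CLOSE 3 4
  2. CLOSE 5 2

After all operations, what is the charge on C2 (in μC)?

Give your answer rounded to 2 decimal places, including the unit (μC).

Answer: 3.50 μC

Derivation:
Initial: C1(5μF, Q=15μC, V=3.00V), C2(4μF, Q=1μC, V=0.25V), C3(4μF, Q=7μC, V=1.75V), C4(5μF, Q=1μC, V=0.20V), C5(4μF, Q=6μC, V=1.50V)
Op 1: CLOSE 3-4: Q_total=8.00, C_total=9.00, V=0.89; Q3=3.56, Q4=4.44; dissipated=2.669
Op 2: CLOSE 5-2: Q_total=7.00, C_total=8.00, V=0.88; Q5=3.50, Q2=3.50; dissipated=1.562
Final charges: Q1=15.00, Q2=3.50, Q3=3.56, Q4=4.44, Q5=3.50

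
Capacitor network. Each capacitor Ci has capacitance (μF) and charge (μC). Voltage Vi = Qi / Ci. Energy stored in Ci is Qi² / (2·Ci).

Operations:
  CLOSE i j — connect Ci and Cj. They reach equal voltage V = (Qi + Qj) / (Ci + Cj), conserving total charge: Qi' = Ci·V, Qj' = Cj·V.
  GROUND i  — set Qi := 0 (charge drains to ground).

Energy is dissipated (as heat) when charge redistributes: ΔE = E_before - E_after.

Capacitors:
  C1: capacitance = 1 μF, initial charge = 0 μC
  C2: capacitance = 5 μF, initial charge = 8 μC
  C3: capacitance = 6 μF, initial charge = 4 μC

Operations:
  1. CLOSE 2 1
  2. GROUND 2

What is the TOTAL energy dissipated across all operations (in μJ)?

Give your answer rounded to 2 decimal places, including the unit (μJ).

Answer: 5.51 μJ

Derivation:
Initial: C1(1μF, Q=0μC, V=0.00V), C2(5μF, Q=8μC, V=1.60V), C3(6μF, Q=4μC, V=0.67V)
Op 1: CLOSE 2-1: Q_total=8.00, C_total=6.00, V=1.33; Q2=6.67, Q1=1.33; dissipated=1.067
Op 2: GROUND 2: Q2=0; energy lost=4.444
Total dissipated: 5.511 μJ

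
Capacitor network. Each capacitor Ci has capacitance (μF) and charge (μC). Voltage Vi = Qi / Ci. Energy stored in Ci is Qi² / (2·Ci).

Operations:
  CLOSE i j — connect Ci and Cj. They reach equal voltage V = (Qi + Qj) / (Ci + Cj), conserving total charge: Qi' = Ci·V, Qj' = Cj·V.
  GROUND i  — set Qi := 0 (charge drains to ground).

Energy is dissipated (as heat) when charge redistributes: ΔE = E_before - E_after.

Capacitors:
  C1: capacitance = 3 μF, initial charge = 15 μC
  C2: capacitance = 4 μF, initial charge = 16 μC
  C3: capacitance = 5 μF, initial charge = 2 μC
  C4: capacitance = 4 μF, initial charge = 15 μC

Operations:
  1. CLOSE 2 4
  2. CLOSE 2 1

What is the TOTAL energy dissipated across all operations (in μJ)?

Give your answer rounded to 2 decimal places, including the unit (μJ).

Answer: 1.15 μJ

Derivation:
Initial: C1(3μF, Q=15μC, V=5.00V), C2(4μF, Q=16μC, V=4.00V), C3(5μF, Q=2μC, V=0.40V), C4(4μF, Q=15μC, V=3.75V)
Op 1: CLOSE 2-4: Q_total=31.00, C_total=8.00, V=3.88; Q2=15.50, Q4=15.50; dissipated=0.062
Op 2: CLOSE 2-1: Q_total=30.50, C_total=7.00, V=4.36; Q2=17.43, Q1=13.07; dissipated=1.085
Total dissipated: 1.147 μJ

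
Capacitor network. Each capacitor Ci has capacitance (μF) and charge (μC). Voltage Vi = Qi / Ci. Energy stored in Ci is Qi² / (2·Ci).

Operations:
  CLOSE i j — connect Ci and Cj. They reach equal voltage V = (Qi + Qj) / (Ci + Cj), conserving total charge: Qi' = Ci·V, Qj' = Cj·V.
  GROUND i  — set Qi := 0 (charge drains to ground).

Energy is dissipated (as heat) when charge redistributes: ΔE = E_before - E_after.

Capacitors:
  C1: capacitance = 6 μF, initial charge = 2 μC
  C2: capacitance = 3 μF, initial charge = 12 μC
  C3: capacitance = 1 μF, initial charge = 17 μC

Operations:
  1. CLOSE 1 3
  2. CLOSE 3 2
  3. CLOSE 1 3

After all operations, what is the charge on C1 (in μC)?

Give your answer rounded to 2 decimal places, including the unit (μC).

Answer: 17.11 μC

Derivation:
Initial: C1(6μF, Q=2μC, V=0.33V), C2(3μF, Q=12μC, V=4.00V), C3(1μF, Q=17μC, V=17.00V)
Op 1: CLOSE 1-3: Q_total=19.00, C_total=7.00, V=2.71; Q1=16.29, Q3=2.71; dissipated=119.048
Op 2: CLOSE 3-2: Q_total=14.71, C_total=4.00, V=3.68; Q3=3.68, Q2=11.04; dissipated=0.620
Op 3: CLOSE 1-3: Q_total=19.96, C_total=7.00, V=2.85; Q1=17.11, Q3=2.85; dissipated=0.399
Final charges: Q1=17.11, Q2=11.04, Q3=2.85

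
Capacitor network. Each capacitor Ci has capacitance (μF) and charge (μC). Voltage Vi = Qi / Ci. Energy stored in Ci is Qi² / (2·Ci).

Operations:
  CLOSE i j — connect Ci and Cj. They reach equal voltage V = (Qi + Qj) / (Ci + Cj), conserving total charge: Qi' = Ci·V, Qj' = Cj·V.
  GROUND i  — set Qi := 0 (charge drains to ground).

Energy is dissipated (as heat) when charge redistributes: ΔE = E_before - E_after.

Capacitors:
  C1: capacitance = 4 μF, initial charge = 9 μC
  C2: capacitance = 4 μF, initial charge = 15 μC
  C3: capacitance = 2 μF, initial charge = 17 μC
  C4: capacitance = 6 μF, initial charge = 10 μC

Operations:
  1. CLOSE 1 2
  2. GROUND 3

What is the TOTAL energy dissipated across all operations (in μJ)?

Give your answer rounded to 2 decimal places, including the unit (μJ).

Answer: 74.50 μJ

Derivation:
Initial: C1(4μF, Q=9μC, V=2.25V), C2(4μF, Q=15μC, V=3.75V), C3(2μF, Q=17μC, V=8.50V), C4(6μF, Q=10μC, V=1.67V)
Op 1: CLOSE 1-2: Q_total=24.00, C_total=8.00, V=3.00; Q1=12.00, Q2=12.00; dissipated=2.250
Op 2: GROUND 3: Q3=0; energy lost=72.250
Total dissipated: 74.500 μJ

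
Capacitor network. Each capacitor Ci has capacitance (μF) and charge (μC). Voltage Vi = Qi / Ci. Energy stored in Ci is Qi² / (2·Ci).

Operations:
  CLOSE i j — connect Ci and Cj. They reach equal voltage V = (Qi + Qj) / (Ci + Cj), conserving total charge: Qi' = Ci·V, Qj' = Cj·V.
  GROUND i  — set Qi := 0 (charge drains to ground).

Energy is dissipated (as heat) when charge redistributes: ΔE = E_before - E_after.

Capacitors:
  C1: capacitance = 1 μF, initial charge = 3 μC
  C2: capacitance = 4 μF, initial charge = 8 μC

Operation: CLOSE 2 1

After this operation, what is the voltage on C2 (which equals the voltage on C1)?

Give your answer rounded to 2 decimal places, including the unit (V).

Answer: 2.20 V

Derivation:
Initial: C1(1μF, Q=3μC, V=3.00V), C2(4μF, Q=8μC, V=2.00V)
Op 1: CLOSE 2-1: Q_total=11.00, C_total=5.00, V=2.20; Q2=8.80, Q1=2.20; dissipated=0.400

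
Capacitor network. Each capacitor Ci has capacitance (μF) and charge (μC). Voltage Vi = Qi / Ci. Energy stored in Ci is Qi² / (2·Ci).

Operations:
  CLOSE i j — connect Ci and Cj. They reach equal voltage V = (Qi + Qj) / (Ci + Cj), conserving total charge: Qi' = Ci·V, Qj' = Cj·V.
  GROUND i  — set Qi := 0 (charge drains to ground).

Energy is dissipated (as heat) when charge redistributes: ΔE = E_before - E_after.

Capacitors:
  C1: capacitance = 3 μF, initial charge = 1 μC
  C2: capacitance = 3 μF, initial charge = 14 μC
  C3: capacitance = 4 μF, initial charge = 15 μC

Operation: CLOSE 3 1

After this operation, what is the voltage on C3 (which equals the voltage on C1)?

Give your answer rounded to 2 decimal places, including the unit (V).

Initial: C1(3μF, Q=1μC, V=0.33V), C2(3μF, Q=14μC, V=4.67V), C3(4μF, Q=15μC, V=3.75V)
Op 1: CLOSE 3-1: Q_total=16.00, C_total=7.00, V=2.29; Q3=9.14, Q1=6.86; dissipated=10.006

Answer: 2.29 V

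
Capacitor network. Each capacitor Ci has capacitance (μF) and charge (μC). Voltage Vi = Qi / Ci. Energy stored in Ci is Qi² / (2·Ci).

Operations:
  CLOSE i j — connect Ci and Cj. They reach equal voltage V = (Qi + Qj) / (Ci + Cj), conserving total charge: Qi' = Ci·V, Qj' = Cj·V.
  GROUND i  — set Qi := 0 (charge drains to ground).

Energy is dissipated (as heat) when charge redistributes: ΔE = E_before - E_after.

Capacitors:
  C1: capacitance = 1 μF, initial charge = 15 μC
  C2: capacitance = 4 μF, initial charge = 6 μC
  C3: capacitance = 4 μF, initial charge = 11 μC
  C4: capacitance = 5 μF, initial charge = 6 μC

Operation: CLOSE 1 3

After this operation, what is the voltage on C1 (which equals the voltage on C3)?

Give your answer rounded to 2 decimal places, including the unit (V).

Initial: C1(1μF, Q=15μC, V=15.00V), C2(4μF, Q=6μC, V=1.50V), C3(4μF, Q=11μC, V=2.75V), C4(5μF, Q=6μC, V=1.20V)
Op 1: CLOSE 1-3: Q_total=26.00, C_total=5.00, V=5.20; Q1=5.20, Q3=20.80; dissipated=60.025

Answer: 5.20 V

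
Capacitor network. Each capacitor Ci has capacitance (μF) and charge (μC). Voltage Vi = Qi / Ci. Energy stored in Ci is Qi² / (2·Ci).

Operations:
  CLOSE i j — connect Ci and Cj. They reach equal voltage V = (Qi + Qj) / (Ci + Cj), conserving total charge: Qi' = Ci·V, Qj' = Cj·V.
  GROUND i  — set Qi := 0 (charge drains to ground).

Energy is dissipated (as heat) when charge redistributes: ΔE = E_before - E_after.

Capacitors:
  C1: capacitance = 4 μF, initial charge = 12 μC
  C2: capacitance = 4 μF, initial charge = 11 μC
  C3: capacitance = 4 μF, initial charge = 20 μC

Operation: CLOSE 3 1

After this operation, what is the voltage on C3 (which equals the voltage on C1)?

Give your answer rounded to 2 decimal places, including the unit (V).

Initial: C1(4μF, Q=12μC, V=3.00V), C2(4μF, Q=11μC, V=2.75V), C3(4μF, Q=20μC, V=5.00V)
Op 1: CLOSE 3-1: Q_total=32.00, C_total=8.00, V=4.00; Q3=16.00, Q1=16.00; dissipated=4.000

Answer: 4.00 V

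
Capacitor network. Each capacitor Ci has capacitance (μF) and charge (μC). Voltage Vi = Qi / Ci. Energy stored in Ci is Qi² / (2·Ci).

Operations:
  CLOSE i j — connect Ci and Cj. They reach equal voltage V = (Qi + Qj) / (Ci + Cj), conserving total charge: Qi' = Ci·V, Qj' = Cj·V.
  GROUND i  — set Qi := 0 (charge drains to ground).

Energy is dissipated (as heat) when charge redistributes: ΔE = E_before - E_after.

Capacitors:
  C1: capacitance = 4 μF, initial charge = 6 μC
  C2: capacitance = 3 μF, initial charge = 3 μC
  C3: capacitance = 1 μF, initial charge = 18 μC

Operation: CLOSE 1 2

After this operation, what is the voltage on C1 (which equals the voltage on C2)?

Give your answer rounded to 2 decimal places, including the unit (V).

Initial: C1(4μF, Q=6μC, V=1.50V), C2(3μF, Q=3μC, V=1.00V), C3(1μF, Q=18μC, V=18.00V)
Op 1: CLOSE 1-2: Q_total=9.00, C_total=7.00, V=1.29; Q1=5.14, Q2=3.86; dissipated=0.214

Answer: 1.29 V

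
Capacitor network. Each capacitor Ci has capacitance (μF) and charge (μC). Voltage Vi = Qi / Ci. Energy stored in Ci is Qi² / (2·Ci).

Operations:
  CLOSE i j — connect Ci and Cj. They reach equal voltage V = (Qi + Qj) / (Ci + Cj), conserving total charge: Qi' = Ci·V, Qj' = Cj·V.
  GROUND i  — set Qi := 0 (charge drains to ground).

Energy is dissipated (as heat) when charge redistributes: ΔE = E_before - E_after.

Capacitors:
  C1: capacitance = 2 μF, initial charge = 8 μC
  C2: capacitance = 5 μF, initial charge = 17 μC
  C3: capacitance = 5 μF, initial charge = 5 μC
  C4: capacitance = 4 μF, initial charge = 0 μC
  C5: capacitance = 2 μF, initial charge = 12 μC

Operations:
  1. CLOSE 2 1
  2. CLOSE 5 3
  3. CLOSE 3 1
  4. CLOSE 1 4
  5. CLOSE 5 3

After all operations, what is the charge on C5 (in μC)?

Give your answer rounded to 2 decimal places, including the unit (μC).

Initial: C1(2μF, Q=8μC, V=4.00V), C2(5μF, Q=17μC, V=3.40V), C3(5μF, Q=5μC, V=1.00V), C4(4μF, Q=0μC, V=0.00V), C5(2μF, Q=12μC, V=6.00V)
Op 1: CLOSE 2-1: Q_total=25.00, C_total=7.00, V=3.57; Q2=17.86, Q1=7.14; dissipated=0.257
Op 2: CLOSE 5-3: Q_total=17.00, C_total=7.00, V=2.43; Q5=4.86, Q3=12.14; dissipated=17.857
Op 3: CLOSE 3-1: Q_total=19.29, C_total=7.00, V=2.76; Q3=13.78, Q1=5.51; dissipated=0.933
Op 4: CLOSE 1-4: Q_total=5.51, C_total=6.00, V=0.92; Q1=1.84, Q4=3.67; dissipated=5.060
Op 5: CLOSE 5-3: Q_total=18.63, C_total=7.00, V=2.66; Q5=5.32, Q3=13.31; dissipated=0.076
Final charges: Q1=1.84, Q2=17.86, Q3=13.31, Q4=3.67, Q5=5.32

Answer: 5.32 μC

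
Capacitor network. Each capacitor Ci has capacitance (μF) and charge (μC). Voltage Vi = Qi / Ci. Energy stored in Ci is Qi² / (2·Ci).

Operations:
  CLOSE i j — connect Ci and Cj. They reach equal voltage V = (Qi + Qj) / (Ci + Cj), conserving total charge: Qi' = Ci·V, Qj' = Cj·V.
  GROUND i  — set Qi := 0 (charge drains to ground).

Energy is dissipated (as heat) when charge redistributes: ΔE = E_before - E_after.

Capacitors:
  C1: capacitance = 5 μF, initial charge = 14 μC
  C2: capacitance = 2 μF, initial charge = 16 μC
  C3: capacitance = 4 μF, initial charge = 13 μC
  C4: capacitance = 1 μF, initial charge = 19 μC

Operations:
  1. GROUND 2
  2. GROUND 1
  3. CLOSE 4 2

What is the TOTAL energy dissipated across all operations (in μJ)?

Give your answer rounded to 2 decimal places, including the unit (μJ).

Answer: 203.93 μJ

Derivation:
Initial: C1(5μF, Q=14μC, V=2.80V), C2(2μF, Q=16μC, V=8.00V), C3(4μF, Q=13μC, V=3.25V), C4(1μF, Q=19μC, V=19.00V)
Op 1: GROUND 2: Q2=0; energy lost=64.000
Op 2: GROUND 1: Q1=0; energy lost=19.600
Op 3: CLOSE 4-2: Q_total=19.00, C_total=3.00, V=6.33; Q4=6.33, Q2=12.67; dissipated=120.333
Total dissipated: 203.933 μJ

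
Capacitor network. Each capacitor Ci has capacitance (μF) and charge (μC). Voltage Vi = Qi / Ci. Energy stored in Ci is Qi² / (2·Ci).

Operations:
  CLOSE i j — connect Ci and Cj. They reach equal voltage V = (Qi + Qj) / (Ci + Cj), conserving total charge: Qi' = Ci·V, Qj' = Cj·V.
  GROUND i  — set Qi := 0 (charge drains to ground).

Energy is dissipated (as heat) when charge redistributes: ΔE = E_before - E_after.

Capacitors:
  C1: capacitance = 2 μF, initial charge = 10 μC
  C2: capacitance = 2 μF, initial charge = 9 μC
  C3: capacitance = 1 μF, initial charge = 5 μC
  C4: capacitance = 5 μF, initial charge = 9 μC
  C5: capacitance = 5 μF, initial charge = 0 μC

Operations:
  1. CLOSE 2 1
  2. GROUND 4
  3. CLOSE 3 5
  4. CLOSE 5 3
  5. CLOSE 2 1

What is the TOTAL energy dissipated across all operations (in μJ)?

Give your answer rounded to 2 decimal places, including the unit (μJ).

Answer: 18.64 μJ

Derivation:
Initial: C1(2μF, Q=10μC, V=5.00V), C2(2μF, Q=9μC, V=4.50V), C3(1μF, Q=5μC, V=5.00V), C4(5μF, Q=9μC, V=1.80V), C5(5μF, Q=0μC, V=0.00V)
Op 1: CLOSE 2-1: Q_total=19.00, C_total=4.00, V=4.75; Q2=9.50, Q1=9.50; dissipated=0.125
Op 2: GROUND 4: Q4=0; energy lost=8.100
Op 3: CLOSE 3-5: Q_total=5.00, C_total=6.00, V=0.83; Q3=0.83, Q5=4.17; dissipated=10.417
Op 4: CLOSE 5-3: Q_total=5.00, C_total=6.00, V=0.83; Q5=4.17, Q3=0.83; dissipated=0.000
Op 5: CLOSE 2-1: Q_total=19.00, C_total=4.00, V=4.75; Q2=9.50, Q1=9.50; dissipated=0.000
Total dissipated: 18.642 μJ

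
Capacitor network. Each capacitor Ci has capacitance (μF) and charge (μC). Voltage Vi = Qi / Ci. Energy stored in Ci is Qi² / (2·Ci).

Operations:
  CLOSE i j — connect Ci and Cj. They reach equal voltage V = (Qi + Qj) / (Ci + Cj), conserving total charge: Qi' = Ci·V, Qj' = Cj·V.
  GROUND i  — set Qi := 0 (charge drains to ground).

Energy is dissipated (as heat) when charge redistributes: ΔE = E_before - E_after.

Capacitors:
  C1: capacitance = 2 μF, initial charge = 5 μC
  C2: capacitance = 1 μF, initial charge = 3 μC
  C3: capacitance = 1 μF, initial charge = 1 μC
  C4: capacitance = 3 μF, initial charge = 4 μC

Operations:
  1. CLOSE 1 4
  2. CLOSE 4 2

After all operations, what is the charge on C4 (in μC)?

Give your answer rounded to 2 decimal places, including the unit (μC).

Answer: 6.30 μC

Derivation:
Initial: C1(2μF, Q=5μC, V=2.50V), C2(1μF, Q=3μC, V=3.00V), C3(1μF, Q=1μC, V=1.00V), C4(3μF, Q=4μC, V=1.33V)
Op 1: CLOSE 1-4: Q_total=9.00, C_total=5.00, V=1.80; Q1=3.60, Q4=5.40; dissipated=0.817
Op 2: CLOSE 4-2: Q_total=8.40, C_total=4.00, V=2.10; Q4=6.30, Q2=2.10; dissipated=0.540
Final charges: Q1=3.60, Q2=2.10, Q3=1.00, Q4=6.30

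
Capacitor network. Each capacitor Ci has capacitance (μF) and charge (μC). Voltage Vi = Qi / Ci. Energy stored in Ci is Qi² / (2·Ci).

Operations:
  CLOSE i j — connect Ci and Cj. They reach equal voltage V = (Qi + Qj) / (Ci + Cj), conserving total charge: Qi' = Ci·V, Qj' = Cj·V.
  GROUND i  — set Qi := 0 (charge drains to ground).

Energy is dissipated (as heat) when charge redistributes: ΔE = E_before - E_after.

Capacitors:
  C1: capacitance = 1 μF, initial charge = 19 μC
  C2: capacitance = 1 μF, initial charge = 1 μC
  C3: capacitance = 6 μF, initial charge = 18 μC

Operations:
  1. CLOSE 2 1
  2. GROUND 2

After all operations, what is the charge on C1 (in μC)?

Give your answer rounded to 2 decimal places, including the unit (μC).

Answer: 10.00 μC

Derivation:
Initial: C1(1μF, Q=19μC, V=19.00V), C2(1μF, Q=1μC, V=1.00V), C3(6μF, Q=18μC, V=3.00V)
Op 1: CLOSE 2-1: Q_total=20.00, C_total=2.00, V=10.00; Q2=10.00, Q1=10.00; dissipated=81.000
Op 2: GROUND 2: Q2=0; energy lost=50.000
Final charges: Q1=10.00, Q2=0.00, Q3=18.00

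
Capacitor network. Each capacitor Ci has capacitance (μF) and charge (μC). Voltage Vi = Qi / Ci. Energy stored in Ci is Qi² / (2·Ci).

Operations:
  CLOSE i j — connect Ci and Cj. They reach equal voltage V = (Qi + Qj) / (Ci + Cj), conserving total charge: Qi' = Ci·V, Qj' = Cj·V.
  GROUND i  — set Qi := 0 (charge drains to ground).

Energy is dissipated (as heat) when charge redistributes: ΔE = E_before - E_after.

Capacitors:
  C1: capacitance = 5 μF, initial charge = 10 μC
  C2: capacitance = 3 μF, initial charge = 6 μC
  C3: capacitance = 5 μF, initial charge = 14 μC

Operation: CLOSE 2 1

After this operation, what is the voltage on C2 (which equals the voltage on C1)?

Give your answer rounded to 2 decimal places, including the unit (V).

Answer: 2.00 V

Derivation:
Initial: C1(5μF, Q=10μC, V=2.00V), C2(3μF, Q=6μC, V=2.00V), C3(5μF, Q=14μC, V=2.80V)
Op 1: CLOSE 2-1: Q_total=16.00, C_total=8.00, V=2.00; Q2=6.00, Q1=10.00; dissipated=0.000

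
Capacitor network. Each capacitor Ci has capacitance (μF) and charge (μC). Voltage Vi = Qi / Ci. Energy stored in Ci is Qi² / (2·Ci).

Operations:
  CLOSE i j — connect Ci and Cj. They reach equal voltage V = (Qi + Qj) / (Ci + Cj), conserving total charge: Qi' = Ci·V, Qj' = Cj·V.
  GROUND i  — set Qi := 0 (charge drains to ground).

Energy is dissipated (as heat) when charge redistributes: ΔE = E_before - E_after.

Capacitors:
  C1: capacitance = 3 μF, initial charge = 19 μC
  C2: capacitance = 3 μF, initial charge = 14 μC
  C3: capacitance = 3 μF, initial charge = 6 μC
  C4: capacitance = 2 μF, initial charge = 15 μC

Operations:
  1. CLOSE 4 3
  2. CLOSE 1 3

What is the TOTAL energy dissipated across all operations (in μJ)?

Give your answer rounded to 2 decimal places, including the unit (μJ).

Answer: 21.56 μJ

Derivation:
Initial: C1(3μF, Q=19μC, V=6.33V), C2(3μF, Q=14μC, V=4.67V), C3(3μF, Q=6μC, V=2.00V), C4(2μF, Q=15μC, V=7.50V)
Op 1: CLOSE 4-3: Q_total=21.00, C_total=5.00, V=4.20; Q4=8.40, Q3=12.60; dissipated=18.150
Op 2: CLOSE 1-3: Q_total=31.60, C_total=6.00, V=5.27; Q1=15.80, Q3=15.80; dissipated=3.413
Total dissipated: 21.563 μJ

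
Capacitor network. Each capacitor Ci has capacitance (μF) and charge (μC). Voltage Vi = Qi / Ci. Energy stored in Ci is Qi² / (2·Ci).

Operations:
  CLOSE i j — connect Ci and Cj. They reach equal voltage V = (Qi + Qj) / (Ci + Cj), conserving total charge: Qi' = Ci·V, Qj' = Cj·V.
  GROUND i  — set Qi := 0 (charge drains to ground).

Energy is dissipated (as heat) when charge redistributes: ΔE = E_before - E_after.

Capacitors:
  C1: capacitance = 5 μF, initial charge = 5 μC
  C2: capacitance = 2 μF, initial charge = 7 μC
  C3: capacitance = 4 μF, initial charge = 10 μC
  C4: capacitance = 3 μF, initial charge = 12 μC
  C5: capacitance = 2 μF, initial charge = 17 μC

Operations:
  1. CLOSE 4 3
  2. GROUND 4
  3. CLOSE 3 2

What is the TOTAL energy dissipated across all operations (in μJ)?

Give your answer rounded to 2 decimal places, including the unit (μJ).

Answer: 16.83 μJ

Derivation:
Initial: C1(5μF, Q=5μC, V=1.00V), C2(2μF, Q=7μC, V=3.50V), C3(4μF, Q=10μC, V=2.50V), C4(3μF, Q=12μC, V=4.00V), C5(2μF, Q=17μC, V=8.50V)
Op 1: CLOSE 4-3: Q_total=22.00, C_total=7.00, V=3.14; Q4=9.43, Q3=12.57; dissipated=1.929
Op 2: GROUND 4: Q4=0; energy lost=14.816
Op 3: CLOSE 3-2: Q_total=19.57, C_total=6.00, V=3.26; Q3=13.05, Q2=6.52; dissipated=0.085
Total dissipated: 16.830 μJ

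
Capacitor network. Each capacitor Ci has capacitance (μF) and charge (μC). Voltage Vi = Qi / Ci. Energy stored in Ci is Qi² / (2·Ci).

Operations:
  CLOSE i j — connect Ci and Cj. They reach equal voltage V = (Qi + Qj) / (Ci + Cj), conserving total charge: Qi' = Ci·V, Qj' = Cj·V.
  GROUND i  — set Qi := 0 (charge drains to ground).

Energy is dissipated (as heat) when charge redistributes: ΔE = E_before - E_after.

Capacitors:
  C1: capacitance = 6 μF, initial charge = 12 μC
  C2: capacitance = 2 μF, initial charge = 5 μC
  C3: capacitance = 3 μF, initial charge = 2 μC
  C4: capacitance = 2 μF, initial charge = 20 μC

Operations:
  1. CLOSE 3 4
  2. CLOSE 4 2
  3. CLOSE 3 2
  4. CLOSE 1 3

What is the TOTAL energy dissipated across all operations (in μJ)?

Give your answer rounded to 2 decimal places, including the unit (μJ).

Initial: C1(6μF, Q=12μC, V=2.00V), C2(2μF, Q=5μC, V=2.50V), C3(3μF, Q=2μC, V=0.67V), C4(2μF, Q=20μC, V=10.00V)
Op 1: CLOSE 3-4: Q_total=22.00, C_total=5.00, V=4.40; Q3=13.20, Q4=8.80; dissipated=52.267
Op 2: CLOSE 4-2: Q_total=13.80, C_total=4.00, V=3.45; Q4=6.90, Q2=6.90; dissipated=1.805
Op 3: CLOSE 3-2: Q_total=20.10, C_total=5.00, V=4.02; Q3=12.06, Q2=8.04; dissipated=0.541
Op 4: CLOSE 1-3: Q_total=24.06, C_total=9.00, V=2.67; Q1=16.04, Q3=8.02; dissipated=4.080
Total dissipated: 58.694 μJ

Answer: 58.69 μJ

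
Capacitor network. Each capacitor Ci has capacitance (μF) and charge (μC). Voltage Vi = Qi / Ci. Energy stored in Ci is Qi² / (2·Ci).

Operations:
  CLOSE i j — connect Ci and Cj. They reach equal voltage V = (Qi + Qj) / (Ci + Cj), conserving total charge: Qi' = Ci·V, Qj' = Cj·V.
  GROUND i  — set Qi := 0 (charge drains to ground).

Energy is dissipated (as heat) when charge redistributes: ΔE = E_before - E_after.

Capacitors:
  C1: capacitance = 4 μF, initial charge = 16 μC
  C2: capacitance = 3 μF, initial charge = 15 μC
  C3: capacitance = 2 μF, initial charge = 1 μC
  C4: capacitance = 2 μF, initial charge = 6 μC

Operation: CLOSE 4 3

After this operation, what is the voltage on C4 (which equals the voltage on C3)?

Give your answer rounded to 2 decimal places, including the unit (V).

Initial: C1(4μF, Q=16μC, V=4.00V), C2(3μF, Q=15μC, V=5.00V), C3(2μF, Q=1μC, V=0.50V), C4(2μF, Q=6μC, V=3.00V)
Op 1: CLOSE 4-3: Q_total=7.00, C_total=4.00, V=1.75; Q4=3.50, Q3=3.50; dissipated=3.125

Answer: 1.75 V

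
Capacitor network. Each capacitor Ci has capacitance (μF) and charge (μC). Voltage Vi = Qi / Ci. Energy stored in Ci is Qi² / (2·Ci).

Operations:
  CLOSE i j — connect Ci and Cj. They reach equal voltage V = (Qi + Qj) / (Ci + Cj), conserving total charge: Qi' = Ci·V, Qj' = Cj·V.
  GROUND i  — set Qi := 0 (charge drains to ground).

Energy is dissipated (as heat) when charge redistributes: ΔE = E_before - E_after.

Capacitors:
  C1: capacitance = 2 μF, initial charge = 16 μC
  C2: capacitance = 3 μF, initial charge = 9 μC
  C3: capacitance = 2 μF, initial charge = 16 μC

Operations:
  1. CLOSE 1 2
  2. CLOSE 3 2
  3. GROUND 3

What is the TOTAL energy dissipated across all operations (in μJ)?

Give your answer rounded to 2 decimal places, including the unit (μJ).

Answer: 58.84 μJ

Derivation:
Initial: C1(2μF, Q=16μC, V=8.00V), C2(3μF, Q=9μC, V=3.00V), C3(2μF, Q=16μC, V=8.00V)
Op 1: CLOSE 1-2: Q_total=25.00, C_total=5.00, V=5.00; Q1=10.00, Q2=15.00; dissipated=15.000
Op 2: CLOSE 3-2: Q_total=31.00, C_total=5.00, V=6.20; Q3=12.40, Q2=18.60; dissipated=5.400
Op 3: GROUND 3: Q3=0; energy lost=38.440
Total dissipated: 58.840 μJ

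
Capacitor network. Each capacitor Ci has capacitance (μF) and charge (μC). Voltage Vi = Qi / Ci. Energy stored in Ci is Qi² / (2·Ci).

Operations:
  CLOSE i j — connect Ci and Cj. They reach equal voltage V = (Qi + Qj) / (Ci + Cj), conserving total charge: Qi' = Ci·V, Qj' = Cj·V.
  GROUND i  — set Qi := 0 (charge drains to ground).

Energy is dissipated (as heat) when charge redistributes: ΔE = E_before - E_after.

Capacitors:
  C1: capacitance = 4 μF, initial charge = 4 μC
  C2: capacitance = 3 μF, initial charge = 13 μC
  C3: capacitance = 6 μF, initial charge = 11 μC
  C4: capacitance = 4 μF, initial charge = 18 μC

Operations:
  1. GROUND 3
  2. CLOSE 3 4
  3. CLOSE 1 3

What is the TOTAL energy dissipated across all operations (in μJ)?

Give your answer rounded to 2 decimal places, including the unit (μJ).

Initial: C1(4μF, Q=4μC, V=1.00V), C2(3μF, Q=13μC, V=4.33V), C3(6μF, Q=11μC, V=1.83V), C4(4μF, Q=18μC, V=4.50V)
Op 1: GROUND 3: Q3=0; energy lost=10.083
Op 2: CLOSE 3-4: Q_total=18.00, C_total=10.00, V=1.80; Q3=10.80, Q4=7.20; dissipated=24.300
Op 3: CLOSE 1-3: Q_total=14.80, C_total=10.00, V=1.48; Q1=5.92, Q3=8.88; dissipated=0.768
Total dissipated: 35.151 μJ

Answer: 35.15 μJ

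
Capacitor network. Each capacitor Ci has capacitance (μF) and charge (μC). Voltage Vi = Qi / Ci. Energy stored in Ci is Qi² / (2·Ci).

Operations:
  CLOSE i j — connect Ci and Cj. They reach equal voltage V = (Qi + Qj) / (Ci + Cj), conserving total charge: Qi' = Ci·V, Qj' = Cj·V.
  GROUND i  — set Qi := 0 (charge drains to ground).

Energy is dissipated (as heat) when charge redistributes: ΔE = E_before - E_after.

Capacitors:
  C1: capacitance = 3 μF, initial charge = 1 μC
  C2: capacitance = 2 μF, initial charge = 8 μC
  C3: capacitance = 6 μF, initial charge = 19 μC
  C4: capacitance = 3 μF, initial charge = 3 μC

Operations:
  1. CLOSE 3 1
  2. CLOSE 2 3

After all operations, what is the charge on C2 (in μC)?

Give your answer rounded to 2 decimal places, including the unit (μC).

Initial: C1(3μF, Q=1μC, V=0.33V), C2(2μF, Q=8μC, V=4.00V), C3(6μF, Q=19μC, V=3.17V), C4(3μF, Q=3μC, V=1.00V)
Op 1: CLOSE 3-1: Q_total=20.00, C_total=9.00, V=2.22; Q3=13.33, Q1=6.67; dissipated=8.028
Op 2: CLOSE 2-3: Q_total=21.33, C_total=8.00, V=2.67; Q2=5.33, Q3=16.00; dissipated=2.370
Final charges: Q1=6.67, Q2=5.33, Q3=16.00, Q4=3.00

Answer: 5.33 μC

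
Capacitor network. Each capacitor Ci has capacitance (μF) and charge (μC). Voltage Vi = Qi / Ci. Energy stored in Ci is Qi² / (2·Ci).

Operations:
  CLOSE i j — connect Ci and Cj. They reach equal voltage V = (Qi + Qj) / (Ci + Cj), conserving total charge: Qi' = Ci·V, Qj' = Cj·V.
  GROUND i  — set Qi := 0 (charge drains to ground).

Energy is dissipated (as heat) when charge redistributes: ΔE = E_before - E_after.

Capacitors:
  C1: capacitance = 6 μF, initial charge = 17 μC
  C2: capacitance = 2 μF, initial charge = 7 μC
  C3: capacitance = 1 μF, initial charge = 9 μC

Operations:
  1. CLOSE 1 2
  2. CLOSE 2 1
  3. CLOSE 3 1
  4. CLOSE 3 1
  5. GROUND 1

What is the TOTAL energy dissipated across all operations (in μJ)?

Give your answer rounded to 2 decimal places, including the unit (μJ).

Initial: C1(6μF, Q=17μC, V=2.83V), C2(2μF, Q=7μC, V=3.50V), C3(1μF, Q=9μC, V=9.00V)
Op 1: CLOSE 1-2: Q_total=24.00, C_total=8.00, V=3.00; Q1=18.00, Q2=6.00; dissipated=0.333
Op 2: CLOSE 2-1: Q_total=24.00, C_total=8.00, V=3.00; Q2=6.00, Q1=18.00; dissipated=0.000
Op 3: CLOSE 3-1: Q_total=27.00, C_total=7.00, V=3.86; Q3=3.86, Q1=23.14; dissipated=15.429
Op 4: CLOSE 3-1: Q_total=27.00, C_total=7.00, V=3.86; Q3=3.86, Q1=23.14; dissipated=0.000
Op 5: GROUND 1: Q1=0; energy lost=44.633
Total dissipated: 60.395 μJ

Answer: 60.39 μJ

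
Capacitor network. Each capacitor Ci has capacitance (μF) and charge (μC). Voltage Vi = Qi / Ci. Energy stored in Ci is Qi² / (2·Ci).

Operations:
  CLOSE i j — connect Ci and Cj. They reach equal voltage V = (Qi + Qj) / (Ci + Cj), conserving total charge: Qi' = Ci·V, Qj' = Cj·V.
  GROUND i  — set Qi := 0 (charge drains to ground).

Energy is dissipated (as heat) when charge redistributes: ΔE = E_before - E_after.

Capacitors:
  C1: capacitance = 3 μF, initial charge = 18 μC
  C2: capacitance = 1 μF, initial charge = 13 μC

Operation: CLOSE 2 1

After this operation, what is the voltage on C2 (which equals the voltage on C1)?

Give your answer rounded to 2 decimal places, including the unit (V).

Answer: 7.75 V

Derivation:
Initial: C1(3μF, Q=18μC, V=6.00V), C2(1μF, Q=13μC, V=13.00V)
Op 1: CLOSE 2-1: Q_total=31.00, C_total=4.00, V=7.75; Q2=7.75, Q1=23.25; dissipated=18.375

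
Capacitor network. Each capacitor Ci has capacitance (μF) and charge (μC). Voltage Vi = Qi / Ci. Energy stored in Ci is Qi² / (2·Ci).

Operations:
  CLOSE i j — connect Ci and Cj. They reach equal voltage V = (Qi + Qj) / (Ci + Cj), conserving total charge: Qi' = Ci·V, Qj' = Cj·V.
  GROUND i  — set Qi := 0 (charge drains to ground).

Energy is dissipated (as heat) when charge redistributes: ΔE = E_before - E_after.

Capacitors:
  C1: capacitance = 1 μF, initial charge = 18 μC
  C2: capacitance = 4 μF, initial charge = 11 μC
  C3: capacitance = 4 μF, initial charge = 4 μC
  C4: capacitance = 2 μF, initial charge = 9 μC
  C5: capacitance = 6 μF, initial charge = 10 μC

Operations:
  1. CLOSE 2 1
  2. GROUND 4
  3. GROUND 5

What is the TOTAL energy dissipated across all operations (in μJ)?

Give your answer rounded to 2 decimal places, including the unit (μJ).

Initial: C1(1μF, Q=18μC, V=18.00V), C2(4μF, Q=11μC, V=2.75V), C3(4μF, Q=4μC, V=1.00V), C4(2μF, Q=9μC, V=4.50V), C5(6μF, Q=10μC, V=1.67V)
Op 1: CLOSE 2-1: Q_total=29.00, C_total=5.00, V=5.80; Q2=23.20, Q1=5.80; dissipated=93.025
Op 2: GROUND 4: Q4=0; energy lost=20.250
Op 3: GROUND 5: Q5=0; energy lost=8.333
Total dissipated: 121.608 μJ

Answer: 121.61 μJ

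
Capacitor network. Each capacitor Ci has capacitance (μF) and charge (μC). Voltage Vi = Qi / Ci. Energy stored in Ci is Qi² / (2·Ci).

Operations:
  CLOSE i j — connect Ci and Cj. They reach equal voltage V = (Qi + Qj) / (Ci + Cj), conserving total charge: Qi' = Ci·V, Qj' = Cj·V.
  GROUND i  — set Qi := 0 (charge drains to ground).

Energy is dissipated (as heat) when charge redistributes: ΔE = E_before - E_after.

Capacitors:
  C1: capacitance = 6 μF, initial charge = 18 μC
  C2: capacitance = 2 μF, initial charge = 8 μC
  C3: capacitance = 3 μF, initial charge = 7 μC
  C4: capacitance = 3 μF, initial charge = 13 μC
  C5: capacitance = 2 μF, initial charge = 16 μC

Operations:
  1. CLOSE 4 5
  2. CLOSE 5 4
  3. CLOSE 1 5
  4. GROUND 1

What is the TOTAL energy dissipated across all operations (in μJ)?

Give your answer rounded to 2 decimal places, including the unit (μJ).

Initial: C1(6μF, Q=18μC, V=3.00V), C2(2μF, Q=8μC, V=4.00V), C3(3μF, Q=7μC, V=2.33V), C4(3μF, Q=13μC, V=4.33V), C5(2μF, Q=16μC, V=8.00V)
Op 1: CLOSE 4-5: Q_total=29.00, C_total=5.00, V=5.80; Q4=17.40, Q5=11.60; dissipated=8.067
Op 2: CLOSE 5-4: Q_total=29.00, C_total=5.00, V=5.80; Q5=11.60, Q4=17.40; dissipated=0.000
Op 3: CLOSE 1-5: Q_total=29.60, C_total=8.00, V=3.70; Q1=22.20, Q5=7.40; dissipated=5.880
Op 4: GROUND 1: Q1=0; energy lost=41.070
Total dissipated: 55.017 μJ

Answer: 55.02 μJ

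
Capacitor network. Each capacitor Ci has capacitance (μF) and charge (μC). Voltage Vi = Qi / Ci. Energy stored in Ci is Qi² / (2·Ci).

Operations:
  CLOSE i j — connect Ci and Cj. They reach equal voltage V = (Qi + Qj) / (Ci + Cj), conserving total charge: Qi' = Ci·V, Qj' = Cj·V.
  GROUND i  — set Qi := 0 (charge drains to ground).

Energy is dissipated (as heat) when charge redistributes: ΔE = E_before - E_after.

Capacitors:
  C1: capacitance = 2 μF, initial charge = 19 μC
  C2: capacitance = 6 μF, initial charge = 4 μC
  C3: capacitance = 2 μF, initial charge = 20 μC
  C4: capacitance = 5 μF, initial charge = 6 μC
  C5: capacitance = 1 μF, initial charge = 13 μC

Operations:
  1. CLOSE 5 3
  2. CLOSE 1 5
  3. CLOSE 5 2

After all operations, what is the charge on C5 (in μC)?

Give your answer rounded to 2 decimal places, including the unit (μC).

Answer: 2.00 μC

Derivation:
Initial: C1(2μF, Q=19μC, V=9.50V), C2(6μF, Q=4μC, V=0.67V), C3(2μF, Q=20μC, V=10.00V), C4(5μF, Q=6μC, V=1.20V), C5(1μF, Q=13μC, V=13.00V)
Op 1: CLOSE 5-3: Q_total=33.00, C_total=3.00, V=11.00; Q5=11.00, Q3=22.00; dissipated=3.000
Op 2: CLOSE 1-5: Q_total=30.00, C_total=3.00, V=10.00; Q1=20.00, Q5=10.00; dissipated=0.750
Op 3: CLOSE 5-2: Q_total=14.00, C_total=7.00, V=2.00; Q5=2.00, Q2=12.00; dissipated=37.333
Final charges: Q1=20.00, Q2=12.00, Q3=22.00, Q4=6.00, Q5=2.00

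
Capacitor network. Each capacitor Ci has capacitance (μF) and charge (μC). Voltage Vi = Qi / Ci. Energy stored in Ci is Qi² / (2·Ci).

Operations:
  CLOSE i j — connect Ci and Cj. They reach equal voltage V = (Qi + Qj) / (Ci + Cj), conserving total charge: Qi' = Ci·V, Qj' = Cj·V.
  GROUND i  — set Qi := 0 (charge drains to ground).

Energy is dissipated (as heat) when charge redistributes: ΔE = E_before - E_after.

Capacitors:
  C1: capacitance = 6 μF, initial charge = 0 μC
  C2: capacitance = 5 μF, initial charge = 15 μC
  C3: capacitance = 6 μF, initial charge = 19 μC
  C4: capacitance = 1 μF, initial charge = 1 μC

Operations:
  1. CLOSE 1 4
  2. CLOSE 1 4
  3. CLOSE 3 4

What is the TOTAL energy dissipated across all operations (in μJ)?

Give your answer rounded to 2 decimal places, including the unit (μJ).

Answer: 4.35 μJ

Derivation:
Initial: C1(6μF, Q=0μC, V=0.00V), C2(5μF, Q=15μC, V=3.00V), C3(6μF, Q=19μC, V=3.17V), C4(1μF, Q=1μC, V=1.00V)
Op 1: CLOSE 1-4: Q_total=1.00, C_total=7.00, V=0.14; Q1=0.86, Q4=0.14; dissipated=0.429
Op 2: CLOSE 1-4: Q_total=1.00, C_total=7.00, V=0.14; Q1=0.86, Q4=0.14; dissipated=0.000
Op 3: CLOSE 3-4: Q_total=19.14, C_total=7.00, V=2.73; Q3=16.41, Q4=2.73; dissipated=3.919
Total dissipated: 4.347 μJ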